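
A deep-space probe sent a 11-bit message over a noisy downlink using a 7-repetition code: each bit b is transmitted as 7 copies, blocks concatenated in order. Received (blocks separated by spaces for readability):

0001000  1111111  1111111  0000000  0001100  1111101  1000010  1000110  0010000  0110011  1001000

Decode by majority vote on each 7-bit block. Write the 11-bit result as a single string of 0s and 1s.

Block 1 (0001000): 1 one → 0
Block 2 (1111111): 7 ones → 1
Block 3 (1111111): 7 ones → 1
Block 4 (0000000): 0 ones → 0
Block 5 (0001100): 2 ones → 0
Block 6 (1111101): 6 ones → 1
Block 7 (1000010): 2 ones → 0
Block 8 (1000110): 3 ones → 0
Block 9 (0010000): 1 one → 0
Block 10 (0110011): 4 ones → 1
Block 11 (1001000): 2 ones → 0

01100100010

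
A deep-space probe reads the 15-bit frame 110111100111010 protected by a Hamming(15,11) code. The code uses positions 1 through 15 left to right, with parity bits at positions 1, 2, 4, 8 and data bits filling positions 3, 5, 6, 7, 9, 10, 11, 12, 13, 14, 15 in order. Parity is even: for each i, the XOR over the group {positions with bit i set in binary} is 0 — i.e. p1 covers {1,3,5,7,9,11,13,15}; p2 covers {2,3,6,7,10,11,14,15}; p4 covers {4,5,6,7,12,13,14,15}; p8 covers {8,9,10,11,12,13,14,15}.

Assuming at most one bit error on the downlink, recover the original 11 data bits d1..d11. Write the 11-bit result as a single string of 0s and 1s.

01110111010

s1 (pos 1,3,5,7,9,11,13,15): 1⊕0⊕1⊕1⊕0⊕1⊕0⊕0 = 0
s2 (pos 2,3,6,7,10,11,14,15): 1⊕0⊕1⊕1⊕1⊕1⊕1⊕0 = 0
s4 (pos 4,5,6,7,12,13,14,15): 1⊕1⊕1⊕1⊕1⊕0⊕1⊕0 = 0
s8 (pos 8,9,10,11,12,13,14,15): 0⊕0⊕1⊕1⊕1⊕0⊕1⊕0 = 0
Syndrome s8…s1 = 0000 → no error.
Read data bits from positions 3,5,6,7,9,10,11,12,13,14,15: 01110111010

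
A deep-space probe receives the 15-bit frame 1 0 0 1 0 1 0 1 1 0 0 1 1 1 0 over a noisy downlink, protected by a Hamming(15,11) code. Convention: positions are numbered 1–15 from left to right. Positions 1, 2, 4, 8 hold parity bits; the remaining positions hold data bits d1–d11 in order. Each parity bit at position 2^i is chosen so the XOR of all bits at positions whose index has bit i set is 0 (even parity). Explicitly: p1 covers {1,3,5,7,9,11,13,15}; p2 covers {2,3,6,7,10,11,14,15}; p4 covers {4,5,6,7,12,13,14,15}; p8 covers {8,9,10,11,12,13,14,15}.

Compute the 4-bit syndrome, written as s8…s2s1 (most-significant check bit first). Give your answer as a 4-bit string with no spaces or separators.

s1 (pos 1,3,5,7,9,11,13,15): 1⊕0⊕0⊕0⊕1⊕0⊕1⊕0 = 1
s2 (pos 2,3,6,7,10,11,14,15): 0⊕0⊕1⊕0⊕0⊕0⊕1⊕0 = 0
s4 (pos 4,5,6,7,12,13,14,15): 1⊕0⊕1⊕0⊕1⊕1⊕1⊕0 = 1
s8 (pos 8,9,10,11,12,13,14,15): 1⊕1⊕0⊕0⊕1⊕1⊕1⊕0 = 1
Syndrome s8…s1 = 1101 → error at position 13.

1101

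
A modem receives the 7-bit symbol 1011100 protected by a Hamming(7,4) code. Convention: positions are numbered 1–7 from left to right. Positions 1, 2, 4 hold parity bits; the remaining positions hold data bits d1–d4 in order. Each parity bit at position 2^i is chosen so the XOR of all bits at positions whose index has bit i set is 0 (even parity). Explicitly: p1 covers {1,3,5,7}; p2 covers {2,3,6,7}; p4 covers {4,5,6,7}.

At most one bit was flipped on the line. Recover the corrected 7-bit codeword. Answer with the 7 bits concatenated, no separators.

s1 (pos 1,3,5,7): 1⊕1⊕1⊕0 = 1
s2 (pos 2,3,6,7): 0⊕1⊕0⊕0 = 1
s4 (pos 4,5,6,7): 1⊕1⊕0⊕0 = 0
Syndrome s4…s1 = 011 → error at position 3.
Flip position 3: 1011100 → 1001100

1001100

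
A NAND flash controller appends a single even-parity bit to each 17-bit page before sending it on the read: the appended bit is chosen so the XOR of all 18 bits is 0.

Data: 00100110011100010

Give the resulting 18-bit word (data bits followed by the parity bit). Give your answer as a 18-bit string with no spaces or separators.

001001100111000101

XOR of the 17 data bits: 0⊕0⊕1⊕0⊕0⊕1⊕1⊕0⊕0⊕1⊕1⊕1⊕0⊕0⊕0⊕1⊕0 = 1
Parity bit = 1 (so all 18 bits XOR to 0).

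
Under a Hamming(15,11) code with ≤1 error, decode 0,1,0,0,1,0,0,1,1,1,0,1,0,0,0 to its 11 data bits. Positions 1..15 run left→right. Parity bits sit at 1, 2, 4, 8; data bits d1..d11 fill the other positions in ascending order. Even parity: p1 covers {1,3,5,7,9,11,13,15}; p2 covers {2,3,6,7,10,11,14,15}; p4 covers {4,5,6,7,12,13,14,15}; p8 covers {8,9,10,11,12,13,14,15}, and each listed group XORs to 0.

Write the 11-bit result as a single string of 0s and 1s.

01001101000

s1 (pos 1,3,5,7,9,11,13,15): 0⊕0⊕1⊕0⊕1⊕0⊕0⊕0 = 0
s2 (pos 2,3,6,7,10,11,14,15): 1⊕0⊕0⊕0⊕1⊕0⊕0⊕0 = 0
s4 (pos 4,5,6,7,12,13,14,15): 0⊕1⊕0⊕0⊕1⊕0⊕0⊕0 = 0
s8 (pos 8,9,10,11,12,13,14,15): 1⊕1⊕1⊕0⊕1⊕0⊕0⊕0 = 0
Syndrome s8…s1 = 0000 → no error.
Read data bits from positions 3,5,6,7,9,10,11,12,13,14,15: 01001101000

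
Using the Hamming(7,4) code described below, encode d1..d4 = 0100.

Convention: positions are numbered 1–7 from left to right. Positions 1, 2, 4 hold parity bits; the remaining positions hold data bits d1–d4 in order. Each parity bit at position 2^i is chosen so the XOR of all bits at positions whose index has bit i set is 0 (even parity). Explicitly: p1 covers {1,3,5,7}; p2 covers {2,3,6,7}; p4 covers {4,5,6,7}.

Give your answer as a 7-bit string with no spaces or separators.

Place data at non-parity positions: p1 p2 0 p4 1 0 0
p1 (pos 1,3,5,7): XOR of data positions = 0⊕1⊕0 = 1
p2 (pos 2,3,6,7): XOR of data positions = 0⊕0⊕0 = 0
p4 (pos 4,5,6,7): XOR of data positions = 1⊕0⊕0 = 1
Codeword: 1001100

1001100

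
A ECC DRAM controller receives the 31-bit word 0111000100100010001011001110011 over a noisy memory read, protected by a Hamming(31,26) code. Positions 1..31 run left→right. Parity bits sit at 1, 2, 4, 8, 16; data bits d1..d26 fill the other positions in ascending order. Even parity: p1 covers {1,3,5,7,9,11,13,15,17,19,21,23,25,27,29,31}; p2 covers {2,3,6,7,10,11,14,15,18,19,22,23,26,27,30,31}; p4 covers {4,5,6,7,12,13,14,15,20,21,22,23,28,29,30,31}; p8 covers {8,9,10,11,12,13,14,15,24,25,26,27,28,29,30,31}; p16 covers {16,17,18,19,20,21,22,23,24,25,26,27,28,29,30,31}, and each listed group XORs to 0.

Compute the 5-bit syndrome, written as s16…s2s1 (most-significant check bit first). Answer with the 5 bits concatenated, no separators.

s1 (pos 1,3,5,7,9,11,13,15,17,19,21,23,25,27,29,31): 0⊕1⊕0⊕0⊕0⊕1⊕0⊕1⊕0⊕1⊕1⊕0⊕1⊕1⊕0⊕1 = 0
s2 (pos 2,3,6,7,10,11,14,15,18,19,22,23,26,27,30,31): 1⊕1⊕0⊕0⊕0⊕1⊕0⊕1⊕0⊕1⊕1⊕0⊕1⊕1⊕1⊕1 = 0
s4 (pos 4,5,6,7,12,13,14,15,20,21,22,23,28,29,30,31): 1⊕0⊕0⊕0⊕0⊕0⊕0⊕1⊕0⊕1⊕1⊕0⊕0⊕0⊕1⊕1 = 0
s8 (pos 8,9,10,11,12,13,14,15,24,25,26,27,28,29,30,31): 1⊕0⊕0⊕1⊕0⊕0⊕0⊕1⊕0⊕1⊕1⊕1⊕0⊕0⊕1⊕1 = 0
s16 (pos 16,17,18,19,20,21,22,23,24,25,26,27,28,29,30,31): 0⊕0⊕0⊕1⊕0⊕1⊕1⊕0⊕0⊕1⊕1⊕1⊕0⊕0⊕1⊕1 = 0
Syndrome s16…s1 = 00000 → no error.

00000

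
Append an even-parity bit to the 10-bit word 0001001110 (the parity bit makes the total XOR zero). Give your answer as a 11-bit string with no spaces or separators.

XOR of the 10 data bits: 0⊕0⊕0⊕1⊕0⊕0⊕1⊕1⊕1⊕0 = 0
Parity bit = 0 (so all 11 bits XOR to 0).

00010011100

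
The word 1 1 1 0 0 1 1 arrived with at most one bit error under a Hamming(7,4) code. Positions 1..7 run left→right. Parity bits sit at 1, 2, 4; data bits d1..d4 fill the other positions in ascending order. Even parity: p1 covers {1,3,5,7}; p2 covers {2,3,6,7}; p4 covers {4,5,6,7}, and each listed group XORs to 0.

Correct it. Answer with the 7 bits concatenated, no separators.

0110011

s1 (pos 1,3,5,7): 1⊕1⊕0⊕1 = 1
s2 (pos 2,3,6,7): 1⊕1⊕1⊕1 = 0
s4 (pos 4,5,6,7): 0⊕0⊕1⊕1 = 0
Syndrome s4…s1 = 001 → error at position 1.
Flip position 1: 1110011 → 0110011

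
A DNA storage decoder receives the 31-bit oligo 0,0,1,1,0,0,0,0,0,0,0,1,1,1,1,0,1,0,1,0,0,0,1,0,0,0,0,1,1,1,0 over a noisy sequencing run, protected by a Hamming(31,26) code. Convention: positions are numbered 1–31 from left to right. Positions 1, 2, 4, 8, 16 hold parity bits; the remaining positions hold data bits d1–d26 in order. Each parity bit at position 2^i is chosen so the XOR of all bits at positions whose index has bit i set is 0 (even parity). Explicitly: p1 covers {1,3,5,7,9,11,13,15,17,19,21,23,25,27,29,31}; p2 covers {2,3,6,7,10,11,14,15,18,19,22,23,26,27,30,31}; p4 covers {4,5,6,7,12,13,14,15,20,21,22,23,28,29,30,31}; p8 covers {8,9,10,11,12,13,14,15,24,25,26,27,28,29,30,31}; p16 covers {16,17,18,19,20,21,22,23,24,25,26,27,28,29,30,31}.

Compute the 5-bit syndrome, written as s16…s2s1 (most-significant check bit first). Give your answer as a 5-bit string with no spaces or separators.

s1 (pos 1,3,5,7,9,11,13,15,17,19,21,23,25,27,29,31): 0⊕1⊕0⊕0⊕0⊕0⊕1⊕1⊕1⊕1⊕0⊕1⊕0⊕0⊕1⊕0 = 1
s2 (pos 2,3,6,7,10,11,14,15,18,19,22,23,26,27,30,31): 0⊕1⊕0⊕0⊕0⊕0⊕1⊕1⊕0⊕1⊕0⊕1⊕0⊕0⊕1⊕0 = 0
s4 (pos 4,5,6,7,12,13,14,15,20,21,22,23,28,29,30,31): 1⊕0⊕0⊕0⊕1⊕1⊕1⊕1⊕0⊕0⊕0⊕1⊕1⊕1⊕1⊕0 = 1
s8 (pos 8,9,10,11,12,13,14,15,24,25,26,27,28,29,30,31): 0⊕0⊕0⊕0⊕1⊕1⊕1⊕1⊕0⊕0⊕0⊕0⊕1⊕1⊕1⊕0 = 1
s16 (pos 16,17,18,19,20,21,22,23,24,25,26,27,28,29,30,31): 0⊕1⊕0⊕1⊕0⊕0⊕0⊕1⊕0⊕0⊕0⊕0⊕1⊕1⊕1⊕0 = 0
Syndrome s16…s1 = 01101 → error at position 13.

01101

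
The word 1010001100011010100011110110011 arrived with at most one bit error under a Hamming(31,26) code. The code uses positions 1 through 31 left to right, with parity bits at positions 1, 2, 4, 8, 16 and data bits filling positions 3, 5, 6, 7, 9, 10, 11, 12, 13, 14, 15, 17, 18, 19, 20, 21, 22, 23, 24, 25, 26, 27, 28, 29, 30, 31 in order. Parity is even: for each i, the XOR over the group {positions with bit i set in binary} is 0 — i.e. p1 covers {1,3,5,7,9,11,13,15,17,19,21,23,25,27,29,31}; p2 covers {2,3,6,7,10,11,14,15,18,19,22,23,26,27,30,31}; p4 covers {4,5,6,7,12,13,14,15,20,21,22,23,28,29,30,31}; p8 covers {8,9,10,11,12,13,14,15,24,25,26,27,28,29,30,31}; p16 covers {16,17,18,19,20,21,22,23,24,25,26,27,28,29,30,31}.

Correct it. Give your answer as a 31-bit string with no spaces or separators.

1010001100011010100011110110001

s1 (pos 1,3,5,7,9,11,13,15,17,19,21,23,25,27,29,31): 1⊕1⊕0⊕1⊕0⊕0⊕1⊕1⊕1⊕0⊕1⊕1⊕0⊕1⊕0⊕1 = 0
s2 (pos 2,3,6,7,10,11,14,15,18,19,22,23,26,27,30,31): 0⊕1⊕0⊕1⊕0⊕0⊕0⊕1⊕0⊕0⊕1⊕1⊕1⊕1⊕1⊕1 = 1
s4 (pos 4,5,6,7,12,13,14,15,20,21,22,23,28,29,30,31): 0⊕0⊕0⊕1⊕1⊕1⊕0⊕1⊕0⊕1⊕1⊕1⊕0⊕0⊕1⊕1 = 1
s8 (pos 8,9,10,11,12,13,14,15,24,25,26,27,28,29,30,31): 1⊕0⊕0⊕0⊕1⊕1⊕0⊕1⊕1⊕0⊕1⊕1⊕0⊕0⊕1⊕1 = 1
s16 (pos 16,17,18,19,20,21,22,23,24,25,26,27,28,29,30,31): 0⊕1⊕0⊕0⊕0⊕1⊕1⊕1⊕1⊕0⊕1⊕1⊕0⊕0⊕1⊕1 = 1
Syndrome s16…s1 = 11110 → error at position 30.
Flip position 30: 1010001100011010100011110110011 → 1010001100011010100011110110001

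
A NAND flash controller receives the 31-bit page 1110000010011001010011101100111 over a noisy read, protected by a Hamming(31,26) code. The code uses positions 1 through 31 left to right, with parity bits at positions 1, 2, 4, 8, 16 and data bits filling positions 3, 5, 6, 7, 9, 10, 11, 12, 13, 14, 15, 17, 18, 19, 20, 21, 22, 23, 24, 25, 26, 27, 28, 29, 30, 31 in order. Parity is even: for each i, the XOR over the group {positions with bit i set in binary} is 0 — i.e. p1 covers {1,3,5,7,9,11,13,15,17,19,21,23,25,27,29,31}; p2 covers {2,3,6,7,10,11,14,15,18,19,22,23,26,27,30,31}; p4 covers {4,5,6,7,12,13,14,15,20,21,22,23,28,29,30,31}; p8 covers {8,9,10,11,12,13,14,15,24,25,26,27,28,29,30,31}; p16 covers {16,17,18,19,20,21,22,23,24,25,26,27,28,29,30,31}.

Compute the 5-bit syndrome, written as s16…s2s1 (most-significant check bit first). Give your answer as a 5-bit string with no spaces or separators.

00001

s1 (pos 1,3,5,7,9,11,13,15,17,19,21,23,25,27,29,31): 1⊕1⊕0⊕0⊕1⊕0⊕1⊕0⊕0⊕0⊕1⊕1⊕1⊕0⊕1⊕1 = 1
s2 (pos 2,3,6,7,10,11,14,15,18,19,22,23,26,27,30,31): 1⊕1⊕0⊕0⊕0⊕0⊕0⊕0⊕1⊕0⊕1⊕1⊕1⊕0⊕1⊕1 = 0
s4 (pos 4,5,6,7,12,13,14,15,20,21,22,23,28,29,30,31): 0⊕0⊕0⊕0⊕1⊕1⊕0⊕0⊕0⊕1⊕1⊕1⊕0⊕1⊕1⊕1 = 0
s8 (pos 8,9,10,11,12,13,14,15,24,25,26,27,28,29,30,31): 0⊕1⊕0⊕0⊕1⊕1⊕0⊕0⊕0⊕1⊕1⊕0⊕0⊕1⊕1⊕1 = 0
s16 (pos 16,17,18,19,20,21,22,23,24,25,26,27,28,29,30,31): 1⊕0⊕1⊕0⊕0⊕1⊕1⊕1⊕0⊕1⊕1⊕0⊕0⊕1⊕1⊕1 = 0
Syndrome s16…s1 = 00001 → error at position 1.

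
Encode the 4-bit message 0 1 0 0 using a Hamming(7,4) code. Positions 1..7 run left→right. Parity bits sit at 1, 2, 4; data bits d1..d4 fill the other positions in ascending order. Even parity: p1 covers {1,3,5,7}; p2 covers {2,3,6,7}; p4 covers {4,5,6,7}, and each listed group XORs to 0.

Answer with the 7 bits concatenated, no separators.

1001100

Place data at non-parity positions: p1 p2 0 p4 1 0 0
p1 (pos 1,3,5,7): XOR of data positions = 0⊕1⊕0 = 1
p2 (pos 2,3,6,7): XOR of data positions = 0⊕0⊕0 = 0
p4 (pos 4,5,6,7): XOR of data positions = 1⊕0⊕0 = 1
Codeword: 1001100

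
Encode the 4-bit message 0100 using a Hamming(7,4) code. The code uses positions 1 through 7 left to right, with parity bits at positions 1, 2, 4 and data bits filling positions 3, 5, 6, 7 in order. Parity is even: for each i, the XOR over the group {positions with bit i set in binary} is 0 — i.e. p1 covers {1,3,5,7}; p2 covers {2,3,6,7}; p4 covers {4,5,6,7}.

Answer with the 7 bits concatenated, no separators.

1001100

Place data at non-parity positions: p1 p2 0 p4 1 0 0
p1 (pos 1,3,5,7): XOR of data positions = 0⊕1⊕0 = 1
p2 (pos 2,3,6,7): XOR of data positions = 0⊕0⊕0 = 0
p4 (pos 4,5,6,7): XOR of data positions = 1⊕0⊕0 = 1
Codeword: 1001100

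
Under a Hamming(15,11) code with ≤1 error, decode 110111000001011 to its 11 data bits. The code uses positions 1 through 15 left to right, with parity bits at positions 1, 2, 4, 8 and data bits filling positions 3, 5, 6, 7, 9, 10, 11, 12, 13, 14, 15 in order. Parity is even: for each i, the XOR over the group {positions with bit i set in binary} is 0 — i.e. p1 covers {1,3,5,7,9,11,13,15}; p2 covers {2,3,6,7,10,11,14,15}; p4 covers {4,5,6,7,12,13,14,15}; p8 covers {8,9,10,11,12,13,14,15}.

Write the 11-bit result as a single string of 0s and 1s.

01101001011

s1 (pos 1,3,5,7,9,11,13,15): 1⊕0⊕1⊕0⊕0⊕0⊕0⊕1 = 1
s2 (pos 2,3,6,7,10,11,14,15): 1⊕0⊕1⊕0⊕0⊕0⊕1⊕1 = 0
s4 (pos 4,5,6,7,12,13,14,15): 1⊕1⊕1⊕0⊕1⊕0⊕1⊕1 = 0
s8 (pos 8,9,10,11,12,13,14,15): 0⊕0⊕0⊕0⊕1⊕0⊕1⊕1 = 1
Syndrome s8…s1 = 1001 → error at position 9.
Flip position 9: 110111000001011 → 110111001001011
Read data bits from positions 3,5,6,7,9,10,11,12,13,14,15: 01101001011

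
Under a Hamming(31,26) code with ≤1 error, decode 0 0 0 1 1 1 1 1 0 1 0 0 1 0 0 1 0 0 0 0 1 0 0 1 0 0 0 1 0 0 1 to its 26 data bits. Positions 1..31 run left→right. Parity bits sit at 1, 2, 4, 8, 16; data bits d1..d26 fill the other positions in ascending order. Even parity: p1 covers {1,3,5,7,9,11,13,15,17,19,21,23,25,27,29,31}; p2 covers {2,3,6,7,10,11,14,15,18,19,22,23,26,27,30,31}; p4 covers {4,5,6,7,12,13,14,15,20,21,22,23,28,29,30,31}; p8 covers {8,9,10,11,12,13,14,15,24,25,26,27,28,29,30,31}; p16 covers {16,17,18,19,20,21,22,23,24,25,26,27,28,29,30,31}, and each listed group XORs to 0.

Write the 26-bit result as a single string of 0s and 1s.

01110100100100010010001001

s1 (pos 1,3,5,7,9,11,13,15,17,19,21,23,25,27,29,31): 0⊕0⊕1⊕1⊕0⊕0⊕1⊕0⊕0⊕0⊕1⊕0⊕0⊕0⊕0⊕1 = 1
s2 (pos 2,3,6,7,10,11,14,15,18,19,22,23,26,27,30,31): 0⊕0⊕1⊕1⊕1⊕0⊕0⊕0⊕0⊕0⊕0⊕0⊕0⊕0⊕0⊕1 = 0
s4 (pos 4,5,6,7,12,13,14,15,20,21,22,23,28,29,30,31): 1⊕1⊕1⊕1⊕0⊕1⊕0⊕0⊕0⊕1⊕0⊕0⊕1⊕0⊕0⊕1 = 0
s8 (pos 8,9,10,11,12,13,14,15,24,25,26,27,28,29,30,31): 1⊕0⊕1⊕0⊕0⊕1⊕0⊕0⊕1⊕0⊕0⊕0⊕1⊕0⊕0⊕1 = 0
s16 (pos 16,17,18,19,20,21,22,23,24,25,26,27,28,29,30,31): 1⊕0⊕0⊕0⊕0⊕1⊕0⊕0⊕1⊕0⊕0⊕0⊕1⊕0⊕0⊕1 = 1
Syndrome s16…s1 = 10001 → error at position 17.
Flip position 17: 0001111101001001000010010001001 → 0001111101001001100010010001001
Read data bits from positions 3,5,6,7,9,10,11,12,13,14,15,17,18,19,20,21,22,23,24,25,26,27,28,29,30,31: 01110100100100010010001001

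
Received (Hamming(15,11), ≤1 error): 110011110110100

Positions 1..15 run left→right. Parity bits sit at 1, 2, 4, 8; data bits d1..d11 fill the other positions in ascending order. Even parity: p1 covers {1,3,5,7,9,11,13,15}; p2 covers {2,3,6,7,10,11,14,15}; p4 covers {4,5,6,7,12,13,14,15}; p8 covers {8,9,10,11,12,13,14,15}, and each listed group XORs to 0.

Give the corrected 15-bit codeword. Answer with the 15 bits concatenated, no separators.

s1 (pos 1,3,5,7,9,11,13,15): 1⊕0⊕1⊕1⊕0⊕1⊕1⊕0 = 1
s2 (pos 2,3,6,7,10,11,14,15): 1⊕0⊕1⊕1⊕1⊕1⊕0⊕0 = 1
s4 (pos 4,5,6,7,12,13,14,15): 0⊕1⊕1⊕1⊕0⊕1⊕0⊕0 = 0
s8 (pos 8,9,10,11,12,13,14,15): 1⊕0⊕1⊕1⊕0⊕1⊕0⊕0 = 0
Syndrome s8…s1 = 0011 → error at position 3.
Flip position 3: 110011110110100 → 111011110110100

111011110110100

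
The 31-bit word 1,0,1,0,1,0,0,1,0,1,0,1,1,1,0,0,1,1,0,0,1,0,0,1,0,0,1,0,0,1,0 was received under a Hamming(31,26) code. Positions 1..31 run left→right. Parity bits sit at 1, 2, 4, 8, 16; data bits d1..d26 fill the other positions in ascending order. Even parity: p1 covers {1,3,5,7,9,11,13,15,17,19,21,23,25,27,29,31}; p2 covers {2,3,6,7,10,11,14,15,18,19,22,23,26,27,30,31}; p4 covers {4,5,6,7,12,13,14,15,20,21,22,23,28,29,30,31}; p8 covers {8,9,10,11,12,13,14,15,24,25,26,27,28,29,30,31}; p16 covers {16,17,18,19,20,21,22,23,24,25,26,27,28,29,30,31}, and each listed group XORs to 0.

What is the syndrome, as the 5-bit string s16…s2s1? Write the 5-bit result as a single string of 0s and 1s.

00001

s1 (pos 1,3,5,7,9,11,13,15,17,19,21,23,25,27,29,31): 1⊕1⊕1⊕0⊕0⊕0⊕1⊕0⊕1⊕0⊕1⊕0⊕0⊕1⊕0⊕0 = 1
s2 (pos 2,3,6,7,10,11,14,15,18,19,22,23,26,27,30,31): 0⊕1⊕0⊕0⊕1⊕0⊕1⊕0⊕1⊕0⊕0⊕0⊕0⊕1⊕1⊕0 = 0
s4 (pos 4,5,6,7,12,13,14,15,20,21,22,23,28,29,30,31): 0⊕1⊕0⊕0⊕1⊕1⊕1⊕0⊕0⊕1⊕0⊕0⊕0⊕0⊕1⊕0 = 0
s8 (pos 8,9,10,11,12,13,14,15,24,25,26,27,28,29,30,31): 1⊕0⊕1⊕0⊕1⊕1⊕1⊕0⊕1⊕0⊕0⊕1⊕0⊕0⊕1⊕0 = 0
s16 (pos 16,17,18,19,20,21,22,23,24,25,26,27,28,29,30,31): 0⊕1⊕1⊕0⊕0⊕1⊕0⊕0⊕1⊕0⊕0⊕1⊕0⊕0⊕1⊕0 = 0
Syndrome s16…s1 = 00001 → error at position 1.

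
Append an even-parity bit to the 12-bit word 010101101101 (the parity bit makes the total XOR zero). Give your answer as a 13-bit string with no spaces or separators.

XOR of the 12 data bits: 0⊕1⊕0⊕1⊕0⊕1⊕1⊕0⊕1⊕1⊕0⊕1 = 1
Parity bit = 1 (so all 13 bits XOR to 0).

0101011011011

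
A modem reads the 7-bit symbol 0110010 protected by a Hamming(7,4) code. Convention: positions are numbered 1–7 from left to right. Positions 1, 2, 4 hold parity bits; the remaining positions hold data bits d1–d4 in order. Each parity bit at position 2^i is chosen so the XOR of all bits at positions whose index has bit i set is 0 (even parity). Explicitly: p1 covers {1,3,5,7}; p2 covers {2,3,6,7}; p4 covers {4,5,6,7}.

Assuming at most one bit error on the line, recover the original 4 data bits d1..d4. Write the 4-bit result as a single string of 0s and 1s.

s1 (pos 1,3,5,7): 0⊕1⊕0⊕0 = 1
s2 (pos 2,3,6,7): 1⊕1⊕1⊕0 = 1
s4 (pos 4,5,6,7): 0⊕0⊕1⊕0 = 1
Syndrome s4…s1 = 111 → error at position 7.
Flip position 7: 0110010 → 0110011
Read data bits from positions 3,5,6,7: 1011

1011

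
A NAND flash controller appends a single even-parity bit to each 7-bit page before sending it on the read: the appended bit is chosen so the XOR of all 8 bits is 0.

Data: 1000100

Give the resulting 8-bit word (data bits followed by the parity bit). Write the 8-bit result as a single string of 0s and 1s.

XOR of the 7 data bits: 1⊕0⊕0⊕0⊕1⊕0⊕0 = 0
Parity bit = 0 (so all 8 bits XOR to 0).

10001000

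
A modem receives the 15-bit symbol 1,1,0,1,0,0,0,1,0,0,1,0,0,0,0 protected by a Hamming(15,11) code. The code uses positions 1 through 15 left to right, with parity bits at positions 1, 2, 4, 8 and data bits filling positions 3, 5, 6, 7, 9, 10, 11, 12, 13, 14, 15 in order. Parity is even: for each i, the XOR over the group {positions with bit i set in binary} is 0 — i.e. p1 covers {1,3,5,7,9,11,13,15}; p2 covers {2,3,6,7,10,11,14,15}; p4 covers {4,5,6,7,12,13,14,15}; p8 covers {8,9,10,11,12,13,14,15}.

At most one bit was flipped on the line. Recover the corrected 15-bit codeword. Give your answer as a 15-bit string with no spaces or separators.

s1 (pos 1,3,5,7,9,11,13,15): 1⊕0⊕0⊕0⊕0⊕1⊕0⊕0 = 0
s2 (pos 2,3,6,7,10,11,14,15): 1⊕0⊕0⊕0⊕0⊕1⊕0⊕0 = 0
s4 (pos 4,5,6,7,12,13,14,15): 1⊕0⊕0⊕0⊕0⊕0⊕0⊕0 = 1
s8 (pos 8,9,10,11,12,13,14,15): 1⊕0⊕0⊕1⊕0⊕0⊕0⊕0 = 0
Syndrome s8…s1 = 0100 → error at position 4.
Flip position 4: 110100010010000 → 110000010010000

110000010010000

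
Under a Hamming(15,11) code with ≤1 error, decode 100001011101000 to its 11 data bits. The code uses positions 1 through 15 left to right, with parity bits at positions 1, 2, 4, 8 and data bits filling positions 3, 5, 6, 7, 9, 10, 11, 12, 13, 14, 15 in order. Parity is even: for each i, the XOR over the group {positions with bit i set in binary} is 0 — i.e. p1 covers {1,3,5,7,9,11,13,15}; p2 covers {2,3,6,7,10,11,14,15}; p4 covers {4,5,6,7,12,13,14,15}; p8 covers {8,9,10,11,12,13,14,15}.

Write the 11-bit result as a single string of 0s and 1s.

s1 (pos 1,3,5,7,9,11,13,15): 1⊕0⊕0⊕0⊕1⊕0⊕0⊕0 = 0
s2 (pos 2,3,6,7,10,11,14,15): 0⊕0⊕1⊕0⊕1⊕0⊕0⊕0 = 0
s4 (pos 4,5,6,7,12,13,14,15): 0⊕0⊕1⊕0⊕1⊕0⊕0⊕0 = 0
s8 (pos 8,9,10,11,12,13,14,15): 1⊕1⊕1⊕0⊕1⊕0⊕0⊕0 = 0
Syndrome s8…s1 = 0000 → no error.
Read data bits from positions 3,5,6,7,9,10,11,12,13,14,15: 00101101000

00101101000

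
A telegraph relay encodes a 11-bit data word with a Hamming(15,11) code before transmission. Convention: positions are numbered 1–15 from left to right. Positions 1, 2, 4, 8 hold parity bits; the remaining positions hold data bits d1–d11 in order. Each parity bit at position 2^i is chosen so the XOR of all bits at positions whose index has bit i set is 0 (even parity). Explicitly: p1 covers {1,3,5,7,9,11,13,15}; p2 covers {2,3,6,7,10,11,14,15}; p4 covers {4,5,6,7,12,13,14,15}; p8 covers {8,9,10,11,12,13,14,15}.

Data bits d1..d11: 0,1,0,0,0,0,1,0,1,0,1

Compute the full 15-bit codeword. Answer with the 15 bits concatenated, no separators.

Place data at non-parity positions: p1 p2 0 p4 1 0 0 p8 0 0 1 0 1 0 1
p1 (pos 1,3,5,7,9,11,13,15): XOR of data positions = 0⊕1⊕0⊕0⊕1⊕1⊕1 = 0
p2 (pos 2,3,6,7,10,11,14,15): XOR of data positions = 0⊕0⊕0⊕0⊕1⊕0⊕1 = 0
p4 (pos 4,5,6,7,12,13,14,15): XOR of data positions = 1⊕0⊕0⊕0⊕1⊕0⊕1 = 1
p8 (pos 8,9,10,11,12,13,14,15): XOR of data positions = 0⊕0⊕1⊕0⊕1⊕0⊕1 = 1
Codeword: 000110010010101

000110010010101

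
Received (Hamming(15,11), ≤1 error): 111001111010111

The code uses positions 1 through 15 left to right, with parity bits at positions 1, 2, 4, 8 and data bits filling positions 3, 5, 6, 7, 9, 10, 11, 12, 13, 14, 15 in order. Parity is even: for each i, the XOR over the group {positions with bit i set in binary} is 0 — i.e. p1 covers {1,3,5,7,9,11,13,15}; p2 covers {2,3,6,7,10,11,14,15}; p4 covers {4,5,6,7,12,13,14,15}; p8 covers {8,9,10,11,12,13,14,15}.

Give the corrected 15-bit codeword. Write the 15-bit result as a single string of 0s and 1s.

111001011010111

s1 (pos 1,3,5,7,9,11,13,15): 1⊕1⊕0⊕1⊕1⊕1⊕1⊕1 = 1
s2 (pos 2,3,6,7,10,11,14,15): 1⊕1⊕1⊕1⊕0⊕1⊕1⊕1 = 1
s4 (pos 4,5,6,7,12,13,14,15): 0⊕0⊕1⊕1⊕0⊕1⊕1⊕1 = 1
s8 (pos 8,9,10,11,12,13,14,15): 1⊕1⊕0⊕1⊕0⊕1⊕1⊕1 = 0
Syndrome s8…s1 = 0111 → error at position 7.
Flip position 7: 111001111010111 → 111001011010111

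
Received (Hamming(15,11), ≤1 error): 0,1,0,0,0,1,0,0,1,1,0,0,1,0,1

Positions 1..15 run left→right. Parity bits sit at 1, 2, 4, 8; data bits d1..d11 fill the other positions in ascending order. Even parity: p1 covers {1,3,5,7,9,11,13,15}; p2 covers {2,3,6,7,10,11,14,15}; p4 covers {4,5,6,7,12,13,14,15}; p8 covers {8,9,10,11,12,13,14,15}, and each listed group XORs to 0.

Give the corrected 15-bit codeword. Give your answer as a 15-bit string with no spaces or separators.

010011001100101

s1 (pos 1,3,5,7,9,11,13,15): 0⊕0⊕0⊕0⊕1⊕0⊕1⊕1 = 1
s2 (pos 2,3,6,7,10,11,14,15): 1⊕0⊕1⊕0⊕1⊕0⊕0⊕1 = 0
s4 (pos 4,5,6,7,12,13,14,15): 0⊕0⊕1⊕0⊕0⊕1⊕0⊕1 = 1
s8 (pos 8,9,10,11,12,13,14,15): 0⊕1⊕1⊕0⊕0⊕1⊕0⊕1 = 0
Syndrome s8…s1 = 0101 → error at position 5.
Flip position 5: 010001001100101 → 010011001100101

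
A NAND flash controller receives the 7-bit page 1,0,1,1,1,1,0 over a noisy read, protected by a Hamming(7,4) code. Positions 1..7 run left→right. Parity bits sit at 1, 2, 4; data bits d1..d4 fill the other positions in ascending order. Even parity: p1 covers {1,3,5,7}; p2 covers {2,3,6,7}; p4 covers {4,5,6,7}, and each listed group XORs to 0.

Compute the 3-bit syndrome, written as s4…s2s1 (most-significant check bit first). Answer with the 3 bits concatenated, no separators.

s1 (pos 1,3,5,7): 1⊕1⊕1⊕0 = 1
s2 (pos 2,3,6,7): 0⊕1⊕1⊕0 = 0
s4 (pos 4,5,6,7): 1⊕1⊕1⊕0 = 1
Syndrome s4…s1 = 101 → error at position 5.

101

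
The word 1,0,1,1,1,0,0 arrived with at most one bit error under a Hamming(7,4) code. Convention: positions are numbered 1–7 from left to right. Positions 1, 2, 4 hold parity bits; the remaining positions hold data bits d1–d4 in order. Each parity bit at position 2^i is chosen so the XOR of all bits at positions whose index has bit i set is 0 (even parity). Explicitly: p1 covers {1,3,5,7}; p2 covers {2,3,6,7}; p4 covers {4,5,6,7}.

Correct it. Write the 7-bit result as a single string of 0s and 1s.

1001100

s1 (pos 1,3,5,7): 1⊕1⊕1⊕0 = 1
s2 (pos 2,3,6,7): 0⊕1⊕0⊕0 = 1
s4 (pos 4,5,6,7): 1⊕1⊕0⊕0 = 0
Syndrome s4…s1 = 011 → error at position 3.
Flip position 3: 1011100 → 1001100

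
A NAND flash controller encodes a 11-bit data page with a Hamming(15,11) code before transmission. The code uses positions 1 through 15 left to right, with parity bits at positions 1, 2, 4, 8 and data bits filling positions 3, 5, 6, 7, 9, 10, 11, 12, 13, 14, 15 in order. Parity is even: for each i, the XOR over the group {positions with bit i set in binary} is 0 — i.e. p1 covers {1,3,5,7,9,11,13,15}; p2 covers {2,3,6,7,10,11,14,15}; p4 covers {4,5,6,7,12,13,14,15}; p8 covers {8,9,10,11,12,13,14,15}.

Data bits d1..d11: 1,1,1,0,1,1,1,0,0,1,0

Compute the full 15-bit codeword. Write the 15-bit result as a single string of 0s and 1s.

011111001110010

Place data at non-parity positions: p1 p2 1 p4 1 1 0 p8 1 1 1 0 0 1 0
p1 (pos 1,3,5,7,9,11,13,15): XOR of data positions = 1⊕1⊕0⊕1⊕1⊕0⊕0 = 0
p2 (pos 2,3,6,7,10,11,14,15): XOR of data positions = 1⊕1⊕0⊕1⊕1⊕1⊕0 = 1
p4 (pos 4,5,6,7,12,13,14,15): XOR of data positions = 1⊕1⊕0⊕0⊕0⊕1⊕0 = 1
p8 (pos 8,9,10,11,12,13,14,15): XOR of data positions = 1⊕1⊕1⊕0⊕0⊕1⊕0 = 0
Codeword: 011111001110010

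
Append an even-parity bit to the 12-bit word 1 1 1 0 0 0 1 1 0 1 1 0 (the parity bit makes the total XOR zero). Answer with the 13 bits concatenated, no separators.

XOR of the 12 data bits: 1⊕1⊕1⊕0⊕0⊕0⊕1⊕1⊕0⊕1⊕1⊕0 = 1
Parity bit = 1 (so all 13 bits XOR to 0).

1110001101101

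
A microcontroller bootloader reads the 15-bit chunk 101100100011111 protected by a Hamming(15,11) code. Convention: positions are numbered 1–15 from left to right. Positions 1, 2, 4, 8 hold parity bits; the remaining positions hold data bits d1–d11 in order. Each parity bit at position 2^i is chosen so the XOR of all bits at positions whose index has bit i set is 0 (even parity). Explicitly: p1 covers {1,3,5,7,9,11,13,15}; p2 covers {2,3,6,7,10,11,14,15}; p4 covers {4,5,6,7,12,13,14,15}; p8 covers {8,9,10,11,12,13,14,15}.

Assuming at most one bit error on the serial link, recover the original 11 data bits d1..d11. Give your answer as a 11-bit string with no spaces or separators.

10010111111

s1 (pos 1,3,5,7,9,11,13,15): 1⊕1⊕0⊕1⊕0⊕1⊕1⊕1 = 0
s2 (pos 2,3,6,7,10,11,14,15): 0⊕1⊕0⊕1⊕0⊕1⊕1⊕1 = 1
s4 (pos 4,5,6,7,12,13,14,15): 1⊕0⊕0⊕1⊕1⊕1⊕1⊕1 = 0
s8 (pos 8,9,10,11,12,13,14,15): 0⊕0⊕0⊕1⊕1⊕1⊕1⊕1 = 1
Syndrome s8…s1 = 1010 → error at position 10.
Flip position 10: 101100100011111 → 101100100111111
Read data bits from positions 3,5,6,7,9,10,11,12,13,14,15: 10010111111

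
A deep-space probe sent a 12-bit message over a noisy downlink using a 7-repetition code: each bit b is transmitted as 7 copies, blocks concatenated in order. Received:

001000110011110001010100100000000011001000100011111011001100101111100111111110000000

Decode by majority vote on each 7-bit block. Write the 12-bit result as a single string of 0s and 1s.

Block 1 (0010001): 2 ones → 0
Block 2 (1001111): 5 ones → 1
Block 3 (0001010): 2 ones → 0
Block 4 (1001000): 2 ones → 0
Block 5 (0000001): 1 one → 0
Block 6 (1001000): 2 ones → 0
Block 7 (1000111): 4 ones → 1
Block 8 (1101100): 4 ones → 1
Block 9 (1100101): 4 ones → 1
Block 10 (1111001): 5 ones → 1
Block 11 (1111111): 7 ones → 1
Block 12 (0000000): 0 ones → 0

010000111110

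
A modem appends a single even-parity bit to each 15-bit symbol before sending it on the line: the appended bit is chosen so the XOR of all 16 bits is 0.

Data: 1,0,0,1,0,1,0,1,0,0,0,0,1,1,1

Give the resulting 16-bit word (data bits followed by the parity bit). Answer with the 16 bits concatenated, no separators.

XOR of the 15 data bits: 1⊕0⊕0⊕1⊕0⊕1⊕0⊕1⊕0⊕0⊕0⊕0⊕1⊕1⊕1 = 1
Parity bit = 1 (so all 16 bits XOR to 0).

1001010100001111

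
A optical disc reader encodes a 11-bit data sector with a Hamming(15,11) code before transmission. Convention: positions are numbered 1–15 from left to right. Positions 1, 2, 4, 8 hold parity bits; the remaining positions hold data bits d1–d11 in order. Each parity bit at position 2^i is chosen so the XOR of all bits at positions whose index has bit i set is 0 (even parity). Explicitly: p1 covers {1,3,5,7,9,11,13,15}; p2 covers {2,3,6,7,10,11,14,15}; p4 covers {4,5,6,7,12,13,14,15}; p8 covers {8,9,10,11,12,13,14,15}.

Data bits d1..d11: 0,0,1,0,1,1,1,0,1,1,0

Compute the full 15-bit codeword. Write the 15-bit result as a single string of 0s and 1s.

Place data at non-parity positions: p1 p2 0 p4 0 1 0 p8 1 1 1 0 1 1 0
p1 (pos 1,3,5,7,9,11,13,15): XOR of data positions = 0⊕0⊕0⊕1⊕1⊕1⊕0 = 1
p2 (pos 2,3,6,7,10,11,14,15): XOR of data positions = 0⊕1⊕0⊕1⊕1⊕1⊕0 = 0
p4 (pos 4,5,6,7,12,13,14,15): XOR of data positions = 0⊕1⊕0⊕0⊕1⊕1⊕0 = 1
p8 (pos 8,9,10,11,12,13,14,15): XOR of data positions = 1⊕1⊕1⊕0⊕1⊕1⊕0 = 1
Codeword: 100101011110110

100101011110110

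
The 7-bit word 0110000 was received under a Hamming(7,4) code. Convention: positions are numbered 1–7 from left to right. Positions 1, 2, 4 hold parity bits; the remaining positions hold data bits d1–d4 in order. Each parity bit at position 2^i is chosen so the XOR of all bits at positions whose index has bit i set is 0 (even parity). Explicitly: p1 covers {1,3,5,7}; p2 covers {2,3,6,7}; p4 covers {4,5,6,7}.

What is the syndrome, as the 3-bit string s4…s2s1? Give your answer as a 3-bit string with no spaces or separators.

001

s1 (pos 1,3,5,7): 0⊕1⊕0⊕0 = 1
s2 (pos 2,3,6,7): 1⊕1⊕0⊕0 = 0
s4 (pos 4,5,6,7): 0⊕0⊕0⊕0 = 0
Syndrome s4…s1 = 001 → error at position 1.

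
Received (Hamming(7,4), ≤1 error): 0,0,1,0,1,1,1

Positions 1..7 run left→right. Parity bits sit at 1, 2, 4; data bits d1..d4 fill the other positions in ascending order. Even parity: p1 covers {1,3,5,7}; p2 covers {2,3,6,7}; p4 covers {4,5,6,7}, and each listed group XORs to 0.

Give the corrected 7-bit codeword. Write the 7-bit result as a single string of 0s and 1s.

0010110

s1 (pos 1,3,5,7): 0⊕1⊕1⊕1 = 1
s2 (pos 2,3,6,7): 0⊕1⊕1⊕1 = 1
s4 (pos 4,5,6,7): 0⊕1⊕1⊕1 = 1
Syndrome s4…s1 = 111 → error at position 7.
Flip position 7: 0010111 → 0010110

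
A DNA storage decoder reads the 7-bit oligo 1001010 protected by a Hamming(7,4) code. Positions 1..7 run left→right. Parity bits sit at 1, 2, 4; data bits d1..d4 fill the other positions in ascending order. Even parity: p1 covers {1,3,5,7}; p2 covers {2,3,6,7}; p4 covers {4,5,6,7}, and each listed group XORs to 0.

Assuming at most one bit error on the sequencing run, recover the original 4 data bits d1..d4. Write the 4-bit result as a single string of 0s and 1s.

s1 (pos 1,3,5,7): 1⊕0⊕0⊕0 = 1
s2 (pos 2,3,6,7): 0⊕0⊕1⊕0 = 1
s4 (pos 4,5,6,7): 1⊕0⊕1⊕0 = 0
Syndrome s4…s1 = 011 → error at position 3.
Flip position 3: 1001010 → 1011010
Read data bits from positions 3,5,6,7: 1010

1010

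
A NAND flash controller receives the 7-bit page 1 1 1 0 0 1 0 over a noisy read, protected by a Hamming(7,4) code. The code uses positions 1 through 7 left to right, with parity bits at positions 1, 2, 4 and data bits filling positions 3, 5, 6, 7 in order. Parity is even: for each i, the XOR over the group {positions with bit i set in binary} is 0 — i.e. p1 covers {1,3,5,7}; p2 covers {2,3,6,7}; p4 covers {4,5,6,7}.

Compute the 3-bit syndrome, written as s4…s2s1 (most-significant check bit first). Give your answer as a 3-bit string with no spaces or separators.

s1 (pos 1,3,5,7): 1⊕1⊕0⊕0 = 0
s2 (pos 2,3,6,7): 1⊕1⊕1⊕0 = 1
s4 (pos 4,5,6,7): 0⊕0⊕1⊕0 = 1
Syndrome s4…s1 = 110 → error at position 6.

110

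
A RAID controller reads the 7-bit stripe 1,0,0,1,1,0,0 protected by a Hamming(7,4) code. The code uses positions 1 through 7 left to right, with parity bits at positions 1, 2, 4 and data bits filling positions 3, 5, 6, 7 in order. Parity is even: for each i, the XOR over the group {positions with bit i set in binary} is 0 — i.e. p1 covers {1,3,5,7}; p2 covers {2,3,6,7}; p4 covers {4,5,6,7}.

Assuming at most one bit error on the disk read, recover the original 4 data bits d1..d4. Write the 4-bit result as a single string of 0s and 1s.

0100

s1 (pos 1,3,5,7): 1⊕0⊕1⊕0 = 0
s2 (pos 2,3,6,7): 0⊕0⊕0⊕0 = 0
s4 (pos 4,5,6,7): 1⊕1⊕0⊕0 = 0
Syndrome s4…s1 = 000 → no error.
Read data bits from positions 3,5,6,7: 0100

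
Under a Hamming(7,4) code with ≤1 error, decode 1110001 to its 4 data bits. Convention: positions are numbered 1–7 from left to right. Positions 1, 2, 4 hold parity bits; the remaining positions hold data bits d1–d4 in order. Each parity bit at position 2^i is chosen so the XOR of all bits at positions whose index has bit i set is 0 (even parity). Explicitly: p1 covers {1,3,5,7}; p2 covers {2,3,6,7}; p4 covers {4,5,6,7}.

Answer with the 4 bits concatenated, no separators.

s1 (pos 1,3,5,7): 1⊕1⊕0⊕1 = 1
s2 (pos 2,3,6,7): 1⊕1⊕0⊕1 = 1
s4 (pos 4,5,6,7): 0⊕0⊕0⊕1 = 1
Syndrome s4…s1 = 111 → error at position 7.
Flip position 7: 1110001 → 1110000
Read data bits from positions 3,5,6,7: 1000

1000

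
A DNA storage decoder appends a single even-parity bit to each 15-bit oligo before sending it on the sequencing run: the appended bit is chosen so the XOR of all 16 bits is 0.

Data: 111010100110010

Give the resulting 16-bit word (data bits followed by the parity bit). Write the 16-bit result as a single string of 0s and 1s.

XOR of the 15 data bits: 1⊕1⊕1⊕0⊕1⊕0⊕1⊕0⊕0⊕1⊕1⊕0⊕0⊕1⊕0 = 0
Parity bit = 0 (so all 16 bits XOR to 0).

1110101001100100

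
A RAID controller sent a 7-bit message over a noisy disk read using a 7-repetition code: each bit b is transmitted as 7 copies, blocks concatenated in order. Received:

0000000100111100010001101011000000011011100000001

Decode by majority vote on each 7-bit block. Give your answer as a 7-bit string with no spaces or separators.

0101010

Block 1 (0000000): 0 ones → 0
Block 2 (1001111): 5 ones → 1
Block 3 (0001000): 1 one → 0
Block 4 (1101011): 5 ones → 1
Block 5 (0000000): 0 ones → 0
Block 6 (1101110): 5 ones → 1
Block 7 (0000001): 1 one → 0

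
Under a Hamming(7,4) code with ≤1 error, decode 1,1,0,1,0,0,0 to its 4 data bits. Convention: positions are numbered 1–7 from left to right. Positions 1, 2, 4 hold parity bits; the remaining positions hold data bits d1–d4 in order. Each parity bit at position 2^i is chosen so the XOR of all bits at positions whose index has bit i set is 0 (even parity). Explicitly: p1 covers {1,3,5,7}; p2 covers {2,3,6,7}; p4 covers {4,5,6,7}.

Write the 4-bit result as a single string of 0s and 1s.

0001

s1 (pos 1,3,5,7): 1⊕0⊕0⊕0 = 1
s2 (pos 2,3,6,7): 1⊕0⊕0⊕0 = 1
s4 (pos 4,5,6,7): 1⊕0⊕0⊕0 = 1
Syndrome s4…s1 = 111 → error at position 7.
Flip position 7: 1101000 → 1101001
Read data bits from positions 3,5,6,7: 0001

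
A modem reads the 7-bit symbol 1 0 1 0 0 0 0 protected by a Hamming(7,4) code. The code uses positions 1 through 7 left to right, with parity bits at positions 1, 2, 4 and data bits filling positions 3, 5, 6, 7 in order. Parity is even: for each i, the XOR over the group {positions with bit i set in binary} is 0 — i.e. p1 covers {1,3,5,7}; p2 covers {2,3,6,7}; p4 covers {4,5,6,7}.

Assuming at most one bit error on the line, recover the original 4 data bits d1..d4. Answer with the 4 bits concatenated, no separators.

1000

s1 (pos 1,3,5,7): 1⊕1⊕0⊕0 = 0
s2 (pos 2,3,6,7): 0⊕1⊕0⊕0 = 1
s4 (pos 4,5,6,7): 0⊕0⊕0⊕0 = 0
Syndrome s4…s1 = 010 → error at position 2.
Flip position 2: 1010000 → 1110000
Read data bits from positions 3,5,6,7: 1000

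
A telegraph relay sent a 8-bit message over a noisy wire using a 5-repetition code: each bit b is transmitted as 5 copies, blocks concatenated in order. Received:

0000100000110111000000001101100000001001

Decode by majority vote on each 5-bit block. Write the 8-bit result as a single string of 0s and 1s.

00100100

Block 1 (00001): 1 one → 0
Block 2 (00000): 0 ones → 0
Block 3 (11011): 4 ones → 1
Block 4 (10000): 1 one → 0
Block 5 (00001): 1 one → 0
Block 6 (10110): 3 ones → 1
Block 7 (00000): 0 ones → 0
Block 8 (01001): 2 ones → 0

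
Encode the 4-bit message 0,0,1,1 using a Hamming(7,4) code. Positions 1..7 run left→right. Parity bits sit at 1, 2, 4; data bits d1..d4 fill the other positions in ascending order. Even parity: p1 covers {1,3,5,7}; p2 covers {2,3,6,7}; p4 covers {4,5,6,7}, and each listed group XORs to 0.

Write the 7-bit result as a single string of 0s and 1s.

Place data at non-parity positions: p1 p2 0 p4 0 1 1
p1 (pos 1,3,5,7): XOR of data positions = 0⊕0⊕1 = 1
p2 (pos 2,3,6,7): XOR of data positions = 0⊕1⊕1 = 0
p4 (pos 4,5,6,7): XOR of data positions = 0⊕1⊕1 = 0
Codeword: 1000011

1000011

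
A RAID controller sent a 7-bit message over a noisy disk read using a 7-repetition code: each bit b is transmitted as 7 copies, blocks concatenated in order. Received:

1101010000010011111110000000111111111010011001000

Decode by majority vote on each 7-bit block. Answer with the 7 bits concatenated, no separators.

Block 1 (1101010): 4 ones → 1
Block 2 (0000100): 1 one → 0
Block 3 (1111111): 7 ones → 1
Block 4 (0000000): 0 ones → 0
Block 5 (1111111): 7 ones → 1
Block 6 (1101001): 4 ones → 1
Block 7 (1001000): 2 ones → 0

1010110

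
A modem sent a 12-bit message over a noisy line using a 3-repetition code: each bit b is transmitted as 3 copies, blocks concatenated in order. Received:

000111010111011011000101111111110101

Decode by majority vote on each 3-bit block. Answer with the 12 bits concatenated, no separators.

010111011111

Block 1 (000): 0 ones → 0
Block 2 (111): 3 ones → 1
Block 3 (010): 1 one → 0
Block 4 (111): 3 ones → 1
Block 5 (011): 2 ones → 1
Block 6 (011): 2 ones → 1
Block 7 (000): 0 ones → 0
Block 8 (101): 2 ones → 1
Block 9 (111): 3 ones → 1
Block 10 (111): 3 ones → 1
Block 11 (110): 2 ones → 1
Block 12 (101): 2 ones → 1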